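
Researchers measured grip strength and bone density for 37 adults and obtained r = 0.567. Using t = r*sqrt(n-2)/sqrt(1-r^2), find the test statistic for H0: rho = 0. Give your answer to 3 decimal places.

t = r·√(n−2) / √(1−r²) with r = 0.567, n = 37
  = 0.567·√35 / √(1 − 0.321489)
  = 0.567·5.916080 / 0.823718
  = 3.354417 / 0.823718 = 4.072

4.072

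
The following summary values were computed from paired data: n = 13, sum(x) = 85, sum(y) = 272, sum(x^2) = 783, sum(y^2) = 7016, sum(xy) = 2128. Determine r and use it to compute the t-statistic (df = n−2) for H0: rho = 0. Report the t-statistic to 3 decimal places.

2.741

S_xy = nΣxy − ΣxΣy = 13·2128 − 85·272 = 27664 − 23120 = 4544
S_xx = nΣx² − (Σx)² = 13·783 − 85² = 10179 − 7225 = 2954
S_yy = nΣy² − (Σy)² = 13·7016 − 272² = 91208 − 73984 = 17224
r = S_xy / √(S_xx·S_yy) = 4544 / √(2954·17224) = 4544 / √50879696 = 4544 / 7133.0005 = 0.6370
t = r·√(n−2)/√(1−r²) = 0.6370·√11 / √(1−0.405769) = 2.112690 / 0.770864 = 2.741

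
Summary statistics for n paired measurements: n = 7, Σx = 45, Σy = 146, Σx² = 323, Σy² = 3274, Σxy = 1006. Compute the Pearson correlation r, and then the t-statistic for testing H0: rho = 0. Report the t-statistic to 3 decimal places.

2.678

Numerator: nΣxy − (Σx)(Σy) = 7·1006 − (45)(146) = 472
Denominator: √[(nΣx²−(Σx)²)(nΣy²−(Σy)²)]
  nΣx²−(Σx)² = 7·323 − 2025 = 236;  nΣy²−(Σy)² = 7·3274 − 21316 = 1602
  √(236·1602) = √378072 = 614.8756
r = 472 / 614.8756 = 0.7676
t = r·√(n−2)/√(1−r²) = 0.7676·√5 / √(1−0.589210) = 1.716406 / 0.640929 = 2.678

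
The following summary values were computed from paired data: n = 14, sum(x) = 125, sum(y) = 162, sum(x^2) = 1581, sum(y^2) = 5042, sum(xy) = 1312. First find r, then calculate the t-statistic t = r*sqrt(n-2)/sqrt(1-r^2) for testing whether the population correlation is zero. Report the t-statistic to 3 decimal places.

S_xy = nΣxy − ΣxΣy = 14·1312 − 125·162 = 18368 − 20250 = -1882
S_xx = nΣx² − (Σx)² = 14·1581 − 125² = 22134 − 15625 = 6509
S_yy = nΣy² − (Σy)² = 14·5042 − 162² = 70588 − 26244 = 44344
r = S_xy / √(S_xx·S_yy) = -1882 / √(6509·44344) = -1882 / √288635096 = -1882 / 16989.2641 = -0.1108
t = r·√(n−2)/√(1−r²) = -0.1108·√12 / √(1−0.012277) = -0.383822 / 0.993843 = -0.386

-0.386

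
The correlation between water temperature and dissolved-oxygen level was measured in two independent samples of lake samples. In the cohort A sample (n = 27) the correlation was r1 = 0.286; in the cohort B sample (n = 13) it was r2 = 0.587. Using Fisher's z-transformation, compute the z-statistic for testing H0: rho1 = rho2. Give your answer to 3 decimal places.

Fisher z-transforms: z1 = atanh(0.286) = 0.294204, z2 = atanh(0.587) = 0.673077; difference d = -0.378873
Var(d) = 1/24 + 1/10 = 0.0416667 + 0.1000000 = 0.1416667
z = d/√Var(d) = -0.378873 / √0.1416667 = -0.378873 / 0.376386 = -1.007

-1.007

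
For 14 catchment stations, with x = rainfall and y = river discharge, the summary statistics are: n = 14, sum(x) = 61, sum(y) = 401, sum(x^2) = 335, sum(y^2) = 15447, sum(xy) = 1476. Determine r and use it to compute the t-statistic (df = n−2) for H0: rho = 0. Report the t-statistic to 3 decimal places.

S_xy = nΣxy − ΣxΣy = 14·1476 − 61·401 = 20664 − 24461 = -3797
S_xx = nΣx² − (Σx)² = 14·335 − 61² = 4690 − 3721 = 969
S_yy = nΣy² − (Σy)² = 14·15447 − 401² = 216258 − 160801 = 55457
r = S_xy / √(S_xx·S_yy) = -3797 / √(969·55457) = -3797 / √53737833 = -3797 / 7330.6093 = -0.5180
t = r·√(n−2)/√(1−r²) = -0.5180·√12 / √(1−0.268324) = -1.794405 / 0.855381 = -2.098

-2.098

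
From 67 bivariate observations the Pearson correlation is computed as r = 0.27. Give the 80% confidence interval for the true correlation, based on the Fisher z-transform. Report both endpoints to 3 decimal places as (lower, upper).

z_r = atanh(0.27) = 0.276864;  SE = 1/√(n−3) = 1/√64 = 0.125000
z-limits: 0.276864 ± 1.282·0.125000 = 0.276864 ± 0.160250 = [0.116614, 0.437114]
ρ-limits: (tanh 0.116614, tanh 0.437114) = (0.116, 0.411)

(0.116, 0.411)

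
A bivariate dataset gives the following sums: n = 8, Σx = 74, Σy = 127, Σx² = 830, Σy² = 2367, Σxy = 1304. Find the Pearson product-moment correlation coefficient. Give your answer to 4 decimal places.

Numerator: nΣxy − (Σx)(Σy) = 8·1304 − (74)(127) = 1034
Denominator: √[(nΣx²−(Σx)²)(nΣy²−(Σy)²)]
  nΣx²−(Σx)² = 8·830 − 5476 = 1164;  nΣy²−(Σy)² = 8·2367 − 16129 = 2807
  √(1164·2807) = √3267348 = 1807.5807
r = 1034 / 1807.5807 = 0.5720

0.5720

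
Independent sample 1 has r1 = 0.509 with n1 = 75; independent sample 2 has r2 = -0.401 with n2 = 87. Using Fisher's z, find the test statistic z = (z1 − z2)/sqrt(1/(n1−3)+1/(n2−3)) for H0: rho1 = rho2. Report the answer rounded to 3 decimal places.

z1 = atanh(0.509) = 0.561379,  z2 = atanh(-0.401) = -0.424840
SE = √(1/(n1−3) + 1/(n2−3)) = √(1/72 + 1/84) = √(0.0138889 + 0.0119048) = √0.0257937 = 0.160604
z = (z1 − z2)/SE = (0.561379 − (-0.424840)) / 0.160604 = 0.986219 / 0.160604 = 6.141

6.141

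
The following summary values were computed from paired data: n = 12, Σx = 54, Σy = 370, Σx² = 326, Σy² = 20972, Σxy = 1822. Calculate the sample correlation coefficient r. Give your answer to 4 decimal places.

0.1762

Numerator: nΣxy − (Σx)(Σy) = 12·1822 − (54)(370) = 1884
Denominator: √[(nΣx²−(Σx)²)(nΣy²−(Σy)²)]
  nΣx²−(Σx)² = 12·326 − 2916 = 996;  nΣy²−(Σy)² = 12·20972 − 136900 = 114764
  √(996·114764) = √114304944 = 10691.3490
r = 1884 / 10691.3490 = 0.1762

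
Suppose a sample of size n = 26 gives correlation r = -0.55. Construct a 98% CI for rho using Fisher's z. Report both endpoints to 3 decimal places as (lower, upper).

Fisher z: z_r = atanh(r) = ½·ln((1+(-0.55))/(1−(-0.55))) = -0.618381
SE(z) = 1/√(n−3) = 1/√23 = 0.208514
98% ⇒ z* = 2.326; margin = 2.326·0.208514 = 0.485004
CI on z-scale: (-1.103385, -0.133377)
Back-transform: tanh(-1.103385) = -0.801712, tanh(-0.133377) = -0.132592

(-0.802, -0.133)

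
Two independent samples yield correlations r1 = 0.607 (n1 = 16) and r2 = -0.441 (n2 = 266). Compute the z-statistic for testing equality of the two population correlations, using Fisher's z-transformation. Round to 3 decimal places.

4.145

Fisher z-transforms: z1 = atanh(0.607) = 0.704157, z2 = atanh(-0.441) = -0.473472; difference d = 1.177629
Var(d) = 1/13 + 1/263 = 0.0769231 + 0.0038023 = 0.0807254
z = d/√Var(d) = 1.177629 / √0.0807254 = 1.177629 / 0.284122 = 4.145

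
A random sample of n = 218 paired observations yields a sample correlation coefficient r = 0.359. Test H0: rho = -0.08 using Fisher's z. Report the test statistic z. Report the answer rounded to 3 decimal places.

6.685

Fisher z: atanh(0.359) = 0.375737, atanh(-0.08) = -0.080171
z = (z_r − z_0)·√(n−3) = (0.375737 − (-0.080171))·√215 = 0.455908 · 14.662878 = 6.685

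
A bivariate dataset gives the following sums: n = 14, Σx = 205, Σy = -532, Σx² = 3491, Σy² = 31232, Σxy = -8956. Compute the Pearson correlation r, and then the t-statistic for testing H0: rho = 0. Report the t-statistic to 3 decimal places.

Numerator: nΣxy − (Σx)(Σy) = 14·(-8956) − (205)(-532) = -16324
Denominator: √[(nΣx²−(Σx)²)(nΣy²−(Σy)²)]
  nΣx²−(Σx)² = 14·3491 − 42025 = 6849;  nΣy²−(Σy)² = 14·31232 − 283024 = 154224
  √(6849·154224) = √1056280176 = 32500.4642
r = -16324 / 32500.4642 = -0.5023
t = r·√(n−2)/√(1−r²) = -0.5023·√12 / √(1−0.252305) = -1.740018 / 0.864694 = -2.012

-2.012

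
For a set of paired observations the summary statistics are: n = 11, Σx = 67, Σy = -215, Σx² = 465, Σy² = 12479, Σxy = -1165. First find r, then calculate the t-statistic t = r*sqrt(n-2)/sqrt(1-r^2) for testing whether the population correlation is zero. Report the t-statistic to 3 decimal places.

Numerator: nΣxy − (Σx)(Σy) = 11·(-1165) − (67)(-215) = 1590
Denominator: √[(nΣx²−(Σx)²)(nΣy²−(Σy)²)]
  nΣx²−(Σx)² = 11·465 − 4489 = 626;  nΣy²−(Σy)² = 11·12479 − 46225 = 91044
  √(626·91044) = √56993544 = 7549.4069
r = 1590 / 7549.4069 = 0.2106
t = r·√(n−2)/√(1−r²) = 0.2106·√9 / √(1−0.044352) = 0.631800 / 0.977573 = 0.646

0.646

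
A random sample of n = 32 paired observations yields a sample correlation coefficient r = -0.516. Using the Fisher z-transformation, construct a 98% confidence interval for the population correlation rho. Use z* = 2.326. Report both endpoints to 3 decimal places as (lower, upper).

Fisher z: z_r = atanh(r) = ½·ln((1+(-0.516))/(1−(-0.516))) = -0.570873
SE(z) = 1/√(n−3) = 1/√29 = 0.185695
98% ⇒ z* = 2.326; margin = 2.326·0.185695 = 0.431927
CI on z-scale: (-1.002800, -0.138946)
Back-transform: tanh(-1.002800) = -0.762768, tanh(-0.138946) = -0.138059

(-0.763, -0.138)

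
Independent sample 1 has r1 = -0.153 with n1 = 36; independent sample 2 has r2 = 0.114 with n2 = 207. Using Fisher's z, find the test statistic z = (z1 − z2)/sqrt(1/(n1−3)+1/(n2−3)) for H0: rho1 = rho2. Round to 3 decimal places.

-1.432

Fisher z-transforms: z1 = atanh(-0.153) = -0.154211, z2 = atanh(0.114) = 0.114498; difference d = -0.268709
Var(d) = 1/33 + 1/204 = 0.0303030 + 0.0049020 = 0.0352050
z = d/√Var(d) = -0.268709 / √0.0352050 = -0.268709 / 0.187630 = -1.432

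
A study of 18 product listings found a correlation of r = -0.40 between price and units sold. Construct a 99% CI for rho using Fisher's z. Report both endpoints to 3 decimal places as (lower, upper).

z_r = atanh(-0.40) = -0.423649;  SE = 1/√(n−3) = 1/√15 = 0.258199
z-limits: -0.423649 ± 2.576·0.258199 = -0.423649 ± 0.665121 = [-1.088770, 0.241472]
ρ-limits: (tanh -1.088770, tanh 0.241472) = (-0.796, 0.237)

(-0.796, 0.237)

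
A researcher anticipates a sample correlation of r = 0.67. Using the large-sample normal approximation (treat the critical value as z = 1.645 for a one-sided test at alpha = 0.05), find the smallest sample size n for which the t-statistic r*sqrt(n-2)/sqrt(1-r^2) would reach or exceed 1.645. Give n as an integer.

6

Need r·√(n−2)/√(1−r²) ≥ 1.645
√(n−2) ≥ 1.645·√(1−0.4489) / 0.67 = 1.645·0.742361 / 0.67 = 1.8227
n−2 ≥ 3.3222  ⇒  n ≥ 5.3222
Smallest integer n = 6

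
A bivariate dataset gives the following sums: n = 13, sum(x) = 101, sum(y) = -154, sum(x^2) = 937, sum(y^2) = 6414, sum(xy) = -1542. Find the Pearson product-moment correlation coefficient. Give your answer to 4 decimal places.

-0.4133

Numerator: nΣxy − (Σx)(Σy) = 13·(-1542) − (101)(-154) = -4492
Denominator: √[(nΣx²−(Σx)²)(nΣy²−(Σy)²)]
  nΣx²−(Σx)² = 13·937 − 10201 = 1980;  nΣy²−(Σy)² = 13·6414 − 23716 = 59666
  √(1980·59666) = √118138680 = 10869.1619
r = -4492 / 10869.1619 = -0.4133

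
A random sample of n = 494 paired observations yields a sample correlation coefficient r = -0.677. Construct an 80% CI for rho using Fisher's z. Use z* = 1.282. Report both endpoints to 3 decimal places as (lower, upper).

z_r = atanh(-0.677) = -0.823555;  SE = 1/√(n−3) = 1/√491 = 0.045129
z-limits: -0.823555 ± 1.282·0.045129 = -0.823555 ± 0.057855 = [-0.881410, -0.765700]
ρ-limits: (tanh -0.881410, tanh -0.765700) = (-0.707, -0.644)

(-0.707, -0.644)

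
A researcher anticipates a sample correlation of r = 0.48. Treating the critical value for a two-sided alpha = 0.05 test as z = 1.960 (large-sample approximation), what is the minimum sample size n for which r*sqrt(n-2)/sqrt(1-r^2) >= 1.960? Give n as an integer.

15

Need r·√(n−2)/√(1−r²) ≥ 1.960
√(n−2) ≥ 1.960·√(1−0.2304) / 0.48 = 1.960·0.877268 / 0.48 = 3.5822
n−2 ≥ 12.8322  ⇒  n ≥ 14.8322
Smallest integer n = 15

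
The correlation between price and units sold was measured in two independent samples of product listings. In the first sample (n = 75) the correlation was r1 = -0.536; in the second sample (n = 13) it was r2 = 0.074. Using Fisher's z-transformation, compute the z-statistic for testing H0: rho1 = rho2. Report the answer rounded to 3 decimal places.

z1 = atanh(-0.536) = -0.598526,  z2 = atanh(0.074) = 0.074136
SE = √(1/(n1−3) + 1/(n2−3)) = √(1/72 + 1/10) = √(0.0138889 + 0.1000000) = √0.1138889 = 0.337474
z = (z1 − z2)/SE = (-0.598526 − 0.074136) / 0.337474 = -0.672662 / 0.337474 = -1.993

-1.993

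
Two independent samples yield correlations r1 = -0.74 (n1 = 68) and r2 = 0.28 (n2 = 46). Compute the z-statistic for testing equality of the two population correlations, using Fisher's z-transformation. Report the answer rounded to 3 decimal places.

-6.299

z1 = atanh(-0.74) = -0.950479,  z2 = atanh(0.28) = 0.287682
SE = √(1/(n1−3) + 1/(n2−3)) = √(1/65 + 1/43) = √(0.0153846 + 0.0232558) = √0.0386404 = 0.196572
z = (z1 − z2)/SE = (-0.950479 − 0.287682) / 0.196572 = -1.238161 / 0.196572 = -6.299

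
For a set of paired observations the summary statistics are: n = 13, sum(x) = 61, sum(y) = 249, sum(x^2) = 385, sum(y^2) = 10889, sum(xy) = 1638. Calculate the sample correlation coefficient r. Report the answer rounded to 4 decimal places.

Numerator: nΣxy − (Σx)(Σy) = 13·1638 − (61)(249) = 6105
Denominator: √[(nΣx²−(Σx)²)(nΣy²−(Σy)²)]
  nΣx²−(Σx)² = 13·385 − 3721 = 1284;  nΣy²−(Σy)² = 13·10889 − 62001 = 79556
  √(1284·79556) = √102149904 = 10106.9236
r = 6105 / 10106.9236 = 0.6040

0.6040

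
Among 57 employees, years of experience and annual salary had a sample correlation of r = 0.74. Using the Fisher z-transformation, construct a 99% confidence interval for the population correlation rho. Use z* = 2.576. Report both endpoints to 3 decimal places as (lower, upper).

z_r = atanh(0.74) = 0.950479;  SE = 1/√(n−3) = 1/√54 = 0.136083
z-limits: 0.950479 ± 2.576·0.136083 = 0.950479 ± 0.350550 = [0.599929, 1.301029]
ρ-limits: (tanh 0.599929, tanh 1.301029) = (0.537, 0.862)

(0.537, 0.862)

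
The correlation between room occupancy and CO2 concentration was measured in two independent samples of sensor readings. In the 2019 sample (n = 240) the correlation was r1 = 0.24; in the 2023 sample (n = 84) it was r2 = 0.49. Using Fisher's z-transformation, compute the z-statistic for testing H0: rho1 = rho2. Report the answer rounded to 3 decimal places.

Fisher z-transforms: z1 = atanh(0.24) = 0.244774, z2 = atanh(0.49) = 0.536060; difference d = -0.291286
Var(d) = 1/237 + 1/81 = 0.0042194 + 0.0123457 = 0.0165651
z = d/√Var(d) = -0.291286 / √0.0165651 = -0.291286 / 0.128705 = -2.263

-2.263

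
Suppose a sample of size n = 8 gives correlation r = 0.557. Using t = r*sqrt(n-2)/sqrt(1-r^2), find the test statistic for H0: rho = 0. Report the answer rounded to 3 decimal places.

1 − r² = 1 − 0.310249 = 0.689751;  √(1−r²) = 0.830512
√(n−2) = √6 = 2.449490
t = r·√(n−2)/√(1−r²) = 0.557 · 2.449490 / 0.830512 = 1.643

1.643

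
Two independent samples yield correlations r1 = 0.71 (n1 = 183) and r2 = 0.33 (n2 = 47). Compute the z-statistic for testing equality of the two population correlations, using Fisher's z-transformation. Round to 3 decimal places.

3.237

Fisher z-transforms: z1 = atanh(0.71) = 0.887184, z2 = atanh(0.33) = 0.342828; difference d = 0.544356
Var(d) = 1/180 + 1/44 = 0.0055556 + 0.0227273 = 0.0282829
z = d/√Var(d) = 0.544356 / √0.0282829 = 0.544356 / 0.168175 = 3.237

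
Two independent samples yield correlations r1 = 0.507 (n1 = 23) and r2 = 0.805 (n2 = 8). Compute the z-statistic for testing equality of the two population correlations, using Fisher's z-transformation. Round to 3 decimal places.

-1.108

Fisher z-transforms: z1 = atanh(0.507) = 0.558684, z2 = atanh(0.805) = 1.112658; difference d = -0.553974
Var(d) = 1/20 + 1/5 = 0.0500000 + 0.2000000 = 0.2500000
z = d/√Var(d) = -0.553974 / √0.2500000 = -0.553974 / 0.500000 = -1.108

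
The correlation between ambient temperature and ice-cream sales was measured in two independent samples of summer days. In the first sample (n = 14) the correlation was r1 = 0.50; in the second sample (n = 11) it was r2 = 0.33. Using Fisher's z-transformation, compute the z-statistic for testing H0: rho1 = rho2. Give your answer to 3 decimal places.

Fisher z-transforms: z1 = atanh(0.50) = 0.549306, z2 = atanh(0.33) = 0.342828; difference d = 0.206478
Var(d) = 1/11 + 1/8 = 0.0909091 + 0.1250000 = 0.2159091
z = d/√Var(d) = 0.206478 / √0.2159091 = 0.206478 / 0.464660 = 0.444

0.444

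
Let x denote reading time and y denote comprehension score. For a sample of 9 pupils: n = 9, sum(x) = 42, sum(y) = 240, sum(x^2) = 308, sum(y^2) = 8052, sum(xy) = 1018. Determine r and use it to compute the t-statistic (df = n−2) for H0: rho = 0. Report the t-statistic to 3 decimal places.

-0.646

S_xy = nΣxy − ΣxΣy = 9·1018 − 42·240 = 9162 − 10080 = -918
S_xx = nΣx² − (Σx)² = 9·308 − 42² = 2772 − 1764 = 1008
S_yy = nΣy² − (Σy)² = 9·8052 − 240² = 72468 − 57600 = 14868
r = S_xy / √(S_xx·S_yy) = -918 / √(1008·14868) = -918 / √14986944 = -918 / 3871.2975 = -0.2371
t = r·√(n−2)/√(1−r²) = -0.2371·√7 / √(1−0.056216) = -0.627308 / 0.971485 = -0.646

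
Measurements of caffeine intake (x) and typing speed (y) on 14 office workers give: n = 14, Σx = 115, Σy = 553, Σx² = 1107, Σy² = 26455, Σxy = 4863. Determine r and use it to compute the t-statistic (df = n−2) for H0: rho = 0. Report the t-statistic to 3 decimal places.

S_xy = nΣxy − ΣxΣy = 14·4863 − 115·553 = 68082 − 63595 = 4487
S_xx = nΣx² − (Σx)² = 14·1107 − 115² = 15498 − 13225 = 2273
S_yy = nΣy² − (Σy)² = 14·26455 − 553² = 370370 − 305809 = 64561
r = S_xy / √(S_xx·S_yy) = 4487 / √(2273·64561) = 4487 / √146747153 = 4487 / 12113.9239 = 0.3704
t = r·√(n−2)/√(1−r²) = 0.3704·√12 / √(1−0.137196) = 1.283103 / 0.928872 = 1.381

1.381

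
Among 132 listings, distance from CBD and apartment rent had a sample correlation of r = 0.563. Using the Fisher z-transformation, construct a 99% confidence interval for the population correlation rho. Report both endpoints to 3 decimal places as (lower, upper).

Fisher z: z_r = atanh(r) = ½·ln((1+0.563)/(1−0.563)) = 0.637215
SE(z) = 1/√(n−3) = 1/√129 = 0.088045
99% ⇒ z* = 2.576; margin = 2.576·0.088045 = 0.226804
CI on z-scale: (0.410411, 0.864019)
Back-transform: tanh(0.410411) = 0.388822, tanh(0.864019) = 0.698323

(0.389, 0.698)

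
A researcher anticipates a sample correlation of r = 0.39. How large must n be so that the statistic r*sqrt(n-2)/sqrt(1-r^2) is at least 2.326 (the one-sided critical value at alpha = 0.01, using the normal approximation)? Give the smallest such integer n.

r√(n−2)/√(1−r²) ≥ 2.326  ⇔  n−2 ≥ (2.326)²·(1−r²)/r²
(1−r²)/r² = (1−0.1521)/0.1521 = 5.5746
n ≥ 2 + 5.410276·5.5746 = 2 + 30.1601 = 32.1601
⌈32.1601⌉ = 33

33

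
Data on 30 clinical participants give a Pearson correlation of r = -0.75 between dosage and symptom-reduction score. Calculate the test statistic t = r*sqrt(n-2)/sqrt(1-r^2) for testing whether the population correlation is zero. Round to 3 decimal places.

-6.000

t = r·√(n−2) / √(1−r²) with r = -0.75, n = 30
  = -0.75·√28 / √(1 − 0.5625)
  = -0.75·5.291503 / 0.661438
  = -3.968627 / 0.661438 = -6.000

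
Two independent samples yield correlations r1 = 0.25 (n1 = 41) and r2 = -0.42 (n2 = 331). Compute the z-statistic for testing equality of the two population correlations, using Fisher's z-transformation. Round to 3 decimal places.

Fisher z-transforms: z1 = atanh(0.25) = 0.255413, z2 = atanh(-0.42) = -0.447692; difference d = 0.703105
Var(d) = 1/38 + 1/328 = 0.0263158 + 0.0030488 = 0.0293646
z = d/√Var(d) = 0.703105 / √0.0293646 = 0.703105 / 0.171361 = 4.103

4.103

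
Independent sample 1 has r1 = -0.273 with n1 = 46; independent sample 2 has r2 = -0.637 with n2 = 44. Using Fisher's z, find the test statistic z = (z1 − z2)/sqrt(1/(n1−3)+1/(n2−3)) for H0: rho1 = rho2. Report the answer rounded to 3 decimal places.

2.167

Fisher z-transforms: z1 = atanh(-0.273) = -0.280103, z2 = atanh(-0.637) = -0.753109; difference d = 0.473006
Var(d) = 1/43 + 1/41 = 0.0232558 + 0.0243902 = 0.0476460
z = d/√Var(d) = 0.473006 / √0.0476460 = 0.473006 / 0.218280 = 2.167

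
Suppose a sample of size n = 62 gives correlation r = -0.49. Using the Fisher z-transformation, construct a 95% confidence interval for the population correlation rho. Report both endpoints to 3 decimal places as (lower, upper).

Fisher z: z_r = atanh(r) = ½·ln((1+(-0.49))/(1−(-0.49))) = -0.536060
SE(z) = 1/√(n−3) = 1/√59 = 0.130189
95% ⇒ z* = 1.960; margin = 1.960·0.130189 = 0.255170
CI on z-scale: (-0.791230, -0.280890)
Back-transform: tanh(-0.791230) = -0.659105, tanh(-0.280890) = -0.273729

(-0.659, -0.274)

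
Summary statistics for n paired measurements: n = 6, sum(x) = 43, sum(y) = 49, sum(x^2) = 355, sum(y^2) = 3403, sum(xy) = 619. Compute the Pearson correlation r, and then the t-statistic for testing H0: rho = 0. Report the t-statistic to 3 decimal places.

2.041

Numerator: nΣxy − (Σx)(Σy) = 6·619 − (43)(49) = 1607
Denominator: √[(nΣx²−(Σx)²)(nΣy²−(Σy)²)]
  nΣx²−(Σx)² = 6·355 − 1849 = 281;  nΣy²−(Σy)² = 6·3403 − 2401 = 18017
  √(281·18017) = √5062777 = 2250.0616
r = 1607 / 2250.0616 = 0.7142
t = r·√(n−2)/√(1−r²) = 0.7142·√4 / √(1−0.510082) = 1.428400 / 0.699941 = 2.041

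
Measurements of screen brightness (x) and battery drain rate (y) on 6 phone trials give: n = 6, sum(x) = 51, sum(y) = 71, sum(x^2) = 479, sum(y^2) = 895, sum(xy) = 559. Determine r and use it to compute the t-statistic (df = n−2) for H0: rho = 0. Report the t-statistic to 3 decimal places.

-3.923

Numerator: nΣxy − (Σx)(Σy) = 6·559 − (51)(71) = -267
Denominator: √[(nΣx²−(Σx)²)(nΣy²−(Σy)²)]
  nΣx²−(Σx)² = 6·479 − 2601 = 273;  nΣy²−(Σy)² = 6·895 − 5041 = 329
  √(273·329) = √89817 = 299.6948
r = -267 / 299.6948 = -0.8909
t = r·√(n−2)/√(1−r²) = -0.8909·√4 / √(1−0.793703) = -1.781800 / 0.454199 = -3.923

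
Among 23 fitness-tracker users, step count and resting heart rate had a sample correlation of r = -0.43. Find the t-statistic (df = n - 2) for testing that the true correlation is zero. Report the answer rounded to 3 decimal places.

-2.183

t = r·√(n−2) / √(1−r²) with r = -0.43, n = 23
  = -0.43·√21 / √(1 − 0.1849)
  = -0.43·4.582576 / 0.902829
  = -1.970508 / 0.902829 = -2.183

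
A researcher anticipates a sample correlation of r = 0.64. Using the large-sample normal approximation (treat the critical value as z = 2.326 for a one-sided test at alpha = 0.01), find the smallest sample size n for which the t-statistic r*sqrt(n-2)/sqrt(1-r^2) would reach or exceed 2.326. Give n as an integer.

10

Need r·√(n−2)/√(1−r²) ≥ 2.326
√(n−2) ≥ 2.326·√(1−0.4096) / 0.64 = 2.326·0.768375 / 0.64 = 2.7926
n−2 ≥ 7.7986  ⇒  n ≥ 9.7986
Smallest integer n = 10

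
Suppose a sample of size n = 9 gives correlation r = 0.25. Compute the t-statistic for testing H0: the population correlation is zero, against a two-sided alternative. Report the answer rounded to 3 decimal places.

0.683

1 − r² = 1 − 0.0625 = 0.9375;  √(1−r²) = 0.968246
√(n−2) = √7 = 2.645751
t = r·√(n−2)/√(1−r²) = 0.25 · 2.645751 / 0.968246 = 0.683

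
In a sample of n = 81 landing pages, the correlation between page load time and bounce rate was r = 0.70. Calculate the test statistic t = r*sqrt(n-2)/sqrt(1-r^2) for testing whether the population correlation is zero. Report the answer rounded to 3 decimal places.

8.712

1 − r² = 1 − 0.4900 = 0.5100;  √(1−r²) = 0.714143
√(n−2) = √79 = 8.888194
t = r·√(n−2)/√(1−r²) = 0.70 · 8.888194 / 0.714143 = 8.712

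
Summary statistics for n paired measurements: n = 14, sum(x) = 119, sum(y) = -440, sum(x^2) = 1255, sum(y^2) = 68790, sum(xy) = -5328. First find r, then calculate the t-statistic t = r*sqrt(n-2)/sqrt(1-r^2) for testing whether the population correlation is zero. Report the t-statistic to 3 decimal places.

-1.669

S_xy = nΣxy − ΣxΣy = 14·(-5328) − 119·(-440) = -74592 − (-52360) = -22232
S_xx = nΣx² − (Σx)² = 14·1255 − 119² = 17570 − 14161 = 3409
S_yy = nΣy² − (Σy)² = 14·68790 − (-440)² = 963060 − 193600 = 769460
r = S_xy / √(S_xx·S_yy) = -22232 / √(3409·769460) = -22232 / √2623089140 = -22232 / 51216.1024 = -0.4341
t = r·√(n−2)/√(1−r²) = -0.4341·√12 / √(1−0.188443) = -1.503767 / 0.900865 = -1.669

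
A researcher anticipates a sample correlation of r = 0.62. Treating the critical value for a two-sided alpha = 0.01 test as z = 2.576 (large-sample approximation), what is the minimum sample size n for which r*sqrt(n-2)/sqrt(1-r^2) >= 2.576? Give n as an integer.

13

Need r·√(n−2)/√(1−r²) ≥ 2.576
√(n−2) ≥ 2.576·√(1−0.3844) / 0.62 = 2.576·0.784602 / 0.62 = 3.2599
n−2 ≥ 10.6269  ⇒  n ≥ 12.6269
Smallest integer n = 13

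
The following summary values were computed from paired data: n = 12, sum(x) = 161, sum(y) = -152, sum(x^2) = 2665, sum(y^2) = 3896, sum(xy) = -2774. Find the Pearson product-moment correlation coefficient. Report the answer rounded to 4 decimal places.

S_xy = nΣxy − ΣxΣy = 12·(-2774) − 161·(-152) = -33288 − (-24472) = -8816
S_xx = nΣx² − (Σx)² = 12·2665 − 161² = 31980 − 25921 = 6059
S_yy = nΣy² − (Σy)² = 12·3896 − (-152)² = 46752 − 23104 = 23648
r = S_xy / √(S_xx·S_yy) = -8816 / √(6059·23648) = -8816 / √143283232 = -8816 / 11970.0974 = -0.7365

-0.7365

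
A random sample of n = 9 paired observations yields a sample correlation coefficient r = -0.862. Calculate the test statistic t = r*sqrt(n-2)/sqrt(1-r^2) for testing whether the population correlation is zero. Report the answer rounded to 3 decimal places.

t = r·√(n−2) / √(1−r²) with r = -0.862, n = 9
  = -0.862·√7 / √(1 − 0.743044)
  = -0.862·2.645751 / 0.506908
  = -2.280637 / 0.506908 = -4.499

-4.499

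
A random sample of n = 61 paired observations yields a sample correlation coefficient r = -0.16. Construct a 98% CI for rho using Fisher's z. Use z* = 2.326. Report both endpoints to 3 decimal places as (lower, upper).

Fisher z: z_r = atanh(r) = ½·ln((1+(-0.16))/(1−(-0.16))) = -0.161387
SE(z) = 1/√(n−3) = 1/√58 = 0.131306
98% ⇒ z* = 2.326; margin = 2.326·0.131306 = 0.305418
CI on z-scale: (-0.466805, 0.144031)
Back-transform: tanh(-0.466805) = -0.435614, tanh(0.144031) = 0.143043

(-0.436, 0.143)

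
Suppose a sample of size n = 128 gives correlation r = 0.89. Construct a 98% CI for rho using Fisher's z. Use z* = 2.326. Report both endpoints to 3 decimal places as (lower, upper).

Fisher z: z_r = atanh(r) = ½·ln((1+0.89)/(1−0.89)) = 1.421926
SE(z) = 1/√(n−3) = 1/√125 = 0.089443
98% ⇒ z* = 2.326; margin = 2.326·0.089443 = 0.208044
CI on z-scale: (1.213882, 1.629970)
Back-transform: tanh(1.213882) = 0.837840, tanh(1.629970) = 0.926057

(0.838, 0.926)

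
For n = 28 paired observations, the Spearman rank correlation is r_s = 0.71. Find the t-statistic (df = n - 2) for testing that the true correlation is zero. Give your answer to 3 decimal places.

5.141

1 − r_s² = 1 − 0.5041 = 0.4959;  √(1−r_s²) = 0.704202
√(n−2) = √26 = 5.099020
t = r_s·√(n−2)/√(1−r_s²) = 0.71 · 5.099020 / 0.704202 = 5.141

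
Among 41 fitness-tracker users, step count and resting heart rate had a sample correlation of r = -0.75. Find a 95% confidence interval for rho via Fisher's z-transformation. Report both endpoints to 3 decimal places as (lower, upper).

(-0.859, -0.575)

z_r = atanh(-0.75) = -0.972955;  SE = 1/√(n−3) = 1/√38 = 0.162221
z-limits: -0.972955 ± 1.960·0.162221 = -0.972955 ± 0.317953 = [-1.290908, -0.655002]
ρ-limits: (tanh -1.290908, tanh -0.655002) = (-0.859, -0.575)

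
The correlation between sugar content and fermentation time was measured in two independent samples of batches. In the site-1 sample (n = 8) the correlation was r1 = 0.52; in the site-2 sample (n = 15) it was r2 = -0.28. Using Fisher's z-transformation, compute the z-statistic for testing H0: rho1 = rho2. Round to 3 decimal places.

z1 = atanh(0.52) = 0.576340,  z2 = atanh(-0.28) = -0.287682
SE = √(1/(n1−3) + 1/(n2−3)) = √(1/5 + 1/12) = √(0.2000000 + 0.0833333) = √0.2833333 = 0.532291
z = (z1 − z2)/SE = (0.576340 − (-0.287682)) / 0.532291 = 0.864022 / 0.532291 = 1.623

1.623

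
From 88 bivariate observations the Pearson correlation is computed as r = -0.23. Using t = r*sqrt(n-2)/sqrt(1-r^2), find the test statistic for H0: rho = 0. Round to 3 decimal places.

-2.192

t = r·√(n−2) / √(1−r²) with r = -0.23, n = 88
  = -0.23·√86 / √(1 − 0.0529)
  = -0.23·9.273618 / 0.973191
  = -2.132932 / 0.973191 = -2.192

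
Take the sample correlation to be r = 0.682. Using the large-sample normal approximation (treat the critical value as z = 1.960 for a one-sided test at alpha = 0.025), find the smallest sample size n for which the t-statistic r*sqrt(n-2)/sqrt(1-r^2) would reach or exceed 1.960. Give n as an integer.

r√(n−2)/√(1−r²) ≥ 1.960  ⇔  n−2 ≥ (1.960)²·(1−r²)/r²
(1−r²)/r² = (1−0.465124)/0.465124 = 1.1500
n ≥ 2 + 3.8416·1.1500 = 2 + 4.4178 = 6.4178
⌈6.4178⌉ = 7

7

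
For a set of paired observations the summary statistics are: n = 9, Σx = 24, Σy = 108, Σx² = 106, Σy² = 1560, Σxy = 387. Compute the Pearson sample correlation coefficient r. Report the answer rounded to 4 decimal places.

Numerator: nΣxy − (Σx)(Σy) = 9·387 − (24)(108) = 891
Denominator: √[(nΣx²−(Σx)²)(nΣy²−(Σy)²)]
  nΣx²−(Σx)² = 9·106 − 576 = 378;  nΣy²−(Σy)² = 9·1560 − 11664 = 2376
  √(378·2376) = √898128 = 947.6962
r = 891 / 947.6962 = 0.9402

0.9402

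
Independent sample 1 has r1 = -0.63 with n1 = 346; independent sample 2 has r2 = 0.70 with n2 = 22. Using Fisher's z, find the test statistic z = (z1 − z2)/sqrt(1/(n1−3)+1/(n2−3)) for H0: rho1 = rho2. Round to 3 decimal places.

z1 = atanh(-0.63) = -0.741416,  z2 = atanh(0.70) = 0.867301
SE = √(1/(n1−3) + 1/(n2−3)) = √(1/343 + 1/19) = √(0.0029155 + 0.0526316) = √0.0555471 = 0.235684
z = (z1 − z2)/SE = (-0.741416 − 0.867301) / 0.235684 = -1.608717 / 0.235684 = -6.826

-6.826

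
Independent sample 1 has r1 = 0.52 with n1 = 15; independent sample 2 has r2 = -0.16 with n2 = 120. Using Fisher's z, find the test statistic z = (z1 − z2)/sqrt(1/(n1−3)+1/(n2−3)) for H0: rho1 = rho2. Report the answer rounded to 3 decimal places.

2.434

Fisher z-transforms: z1 = atanh(0.52) = 0.576340, z2 = atanh(-0.16) = -0.161387; difference d = 0.737727
Var(d) = 1/12 + 1/117 = 0.0833333 + 0.0085470 = 0.0918803
z = d/√Var(d) = 0.737727 / √0.0918803 = 0.737727 / 0.303118 = 2.434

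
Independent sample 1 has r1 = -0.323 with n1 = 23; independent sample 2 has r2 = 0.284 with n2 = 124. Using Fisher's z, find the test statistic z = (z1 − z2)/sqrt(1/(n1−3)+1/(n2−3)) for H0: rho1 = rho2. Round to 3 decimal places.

z1 = atanh(-0.323) = -0.334993,  z2 = atanh(0.284) = 0.292028
SE = √(1/(n1−3) + 1/(n2−3)) = √(1/20 + 1/121) = √(0.0500000 + 0.0082645) = √0.0582645 = 0.241380
z = (z1 − z2)/SE = (-0.334993 − 0.292028) / 0.241380 = -0.627021 / 0.241380 = -2.598

-2.598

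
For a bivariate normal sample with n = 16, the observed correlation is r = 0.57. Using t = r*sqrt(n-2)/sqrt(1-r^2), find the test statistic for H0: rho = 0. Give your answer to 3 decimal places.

2.596

1 − r² = 1 − 0.3249 = 0.6751;  √(1−r²) = 0.821645
√(n−2) = √14 = 3.741657
t = r·√(n−2)/√(1−r²) = 0.57 · 3.741657 / 0.821645 = 2.596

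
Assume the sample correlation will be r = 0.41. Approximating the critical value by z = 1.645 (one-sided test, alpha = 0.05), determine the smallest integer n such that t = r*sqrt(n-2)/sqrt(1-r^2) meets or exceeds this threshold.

r√(n−2)/√(1−r²) ≥ 1.645  ⇔  n−2 ≥ (1.645)²·(1−r²)/r²
(1−r²)/r² = (1−0.1681)/0.1681 = 4.9488
n ≥ 2 + 2.706025·4.9488 = 2 + 13.3916 = 15.3916
⌈15.3916⌉ = 16

16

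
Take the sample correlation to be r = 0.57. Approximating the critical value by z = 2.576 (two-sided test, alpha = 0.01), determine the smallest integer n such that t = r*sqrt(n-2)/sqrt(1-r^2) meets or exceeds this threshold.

r√(n−2)/√(1−r²) ≥ 2.576  ⇔  n−2 ≥ (2.576)²·(1−r²)/r²
(1−r²)/r² = (1−0.3249)/0.3249 = 2.0779
n ≥ 2 + 6.635776·2.0779 = 2 + 13.7885 = 15.7885
⌈15.7885⌉ = 16

16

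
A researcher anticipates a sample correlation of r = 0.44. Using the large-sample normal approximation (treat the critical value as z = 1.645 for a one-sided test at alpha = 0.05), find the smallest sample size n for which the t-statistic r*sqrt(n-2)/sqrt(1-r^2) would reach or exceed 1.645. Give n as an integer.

14

r√(n−2)/√(1−r²) ≥ 1.645  ⇔  n−2 ≥ (1.645)²·(1−r²)/r²
(1−r²)/r² = (1−0.1936)/0.1936 = 4.1653
n ≥ 2 + 2.706025·4.1653 = 2 + 11.2714 = 13.2714
⌈13.2714⌉ = 14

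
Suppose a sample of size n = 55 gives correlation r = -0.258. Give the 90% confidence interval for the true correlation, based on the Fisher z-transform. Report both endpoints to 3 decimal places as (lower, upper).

(-0.456, -0.036)

z_r = atanh(-0.258) = -0.263965;  SE = 1/√(n−3) = 1/√52 = 0.138675
z-limits: -0.263965 ± 1.645·0.138675 = -0.263965 ± 0.228120 = [-0.492085, -0.035845]
ρ-limits: (tanh -0.492085, tanh -0.035845) = (-0.456, -0.036)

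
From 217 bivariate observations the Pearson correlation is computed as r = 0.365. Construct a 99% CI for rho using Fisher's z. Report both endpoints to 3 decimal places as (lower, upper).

z_r = atanh(0.365) = 0.382642;  SE = 1/√(n−3) = 1/√214 = 0.068359
z-limits: 0.382642 ± 2.576·0.068359 = 0.382642 ± 0.176093 = [0.206549, 0.558735]
ρ-limits: (tanh 0.206549, tanh 0.558735) = (0.204, 0.507)

(0.204, 0.507)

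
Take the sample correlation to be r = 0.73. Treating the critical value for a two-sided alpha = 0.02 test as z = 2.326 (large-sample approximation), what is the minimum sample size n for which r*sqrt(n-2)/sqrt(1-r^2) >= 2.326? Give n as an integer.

r√(n−2)/√(1−r²) ≥ 2.326  ⇔  n−2 ≥ (2.326)²·(1−r²)/r²
(1−r²)/r² = (1−0.5329)/0.5329 = 0.8765
n ≥ 2 + 5.410276·0.8765 = 2 + 4.7421 = 6.7421
⌈6.7421⌉ = 7

7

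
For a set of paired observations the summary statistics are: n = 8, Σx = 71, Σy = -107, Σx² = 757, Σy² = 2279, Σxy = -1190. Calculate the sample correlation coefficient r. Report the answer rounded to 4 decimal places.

-0.7329

Numerator: nΣxy − (Σx)(Σy) = 8·(-1190) − (71)(-107) = -1923
Denominator: √[(nΣx²−(Σx)²)(nΣy²−(Σy)²)]
  nΣx²−(Σx)² = 8·757 − 5041 = 1015;  nΣy²−(Σy)² = 8·2279 − 11449 = 6783
  √(1015·6783) = √6884745 = 2623.8798
r = -1923 / 2623.8798 = -0.7329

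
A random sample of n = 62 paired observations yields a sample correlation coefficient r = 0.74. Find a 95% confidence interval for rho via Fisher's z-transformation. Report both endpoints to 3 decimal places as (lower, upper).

(0.601, 0.835)

z_r = atanh(0.74) = 0.950479;  SE = 1/√(n−3) = 1/√59 = 0.130189
z-limits: 0.950479 ± 1.960·0.130189 = 0.950479 ± 0.255170 = [0.695309, 1.205649]
ρ-limits: (tanh 0.695309, tanh 1.205649) = (0.601, 0.835)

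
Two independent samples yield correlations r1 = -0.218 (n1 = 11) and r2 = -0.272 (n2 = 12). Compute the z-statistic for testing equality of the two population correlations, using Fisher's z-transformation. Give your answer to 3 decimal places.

0.118

z1 = atanh(-0.218) = -0.221555,  z2 = atanh(-0.272) = -0.279022
SE = √(1/(n1−3) + 1/(n2−3)) = √(1/8 + 1/9) = √(0.1250000 + 0.1111111) = √0.2361111 = 0.485913
z = (z1 − z2)/SE = (-0.221555 − (-0.279022)) / 0.485913 = 0.057467 / 0.485913 = 0.118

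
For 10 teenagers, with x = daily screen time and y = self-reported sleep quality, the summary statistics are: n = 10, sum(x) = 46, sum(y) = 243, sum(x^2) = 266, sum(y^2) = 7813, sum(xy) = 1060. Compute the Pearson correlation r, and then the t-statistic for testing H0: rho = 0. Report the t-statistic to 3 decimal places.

S_xy = nΣxy − ΣxΣy = 10·1060 − 46·243 = 10600 − 11178 = -578
S_xx = nΣx² − (Σx)² = 10·266 − 46² = 2660 − 2116 = 544
S_yy = nΣy² − (Σy)² = 10·7813 − 243² = 78130 − 59049 = 19081
r = S_xy / √(S_xx·S_yy) = -578 / √(544·19081) = -578 / √10380064 = -578 / 3221.8107 = -0.1794
t = r·√(n−2)/√(1−r²) = -0.1794·√8 / √(1−0.032184) = -0.507420 / 0.983776 = -0.516

-0.516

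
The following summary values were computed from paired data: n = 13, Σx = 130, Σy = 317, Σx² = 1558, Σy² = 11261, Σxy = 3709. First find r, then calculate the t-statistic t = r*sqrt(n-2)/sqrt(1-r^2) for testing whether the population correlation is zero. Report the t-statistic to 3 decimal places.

2.269

S_xy = nΣxy − ΣxΣy = 13·3709 − 130·317 = 48217 − 41210 = 7007
S_xx = nΣx² − (Σx)² = 13·1558 − 130² = 20254 − 16900 = 3354
S_yy = nΣy² − (Σy)² = 13·11261 − 317² = 146393 − 100489 = 45904
r = S_xy / √(S_xx·S_yy) = 7007 / √(3354·45904) = 7007 / √153962016 = 7007 / 12408.1431 = 0.5647
t = r·√(n−2)/√(1−r²) = 0.5647·√11 / √(1−0.318886) = 1.872898 / 0.825296 = 2.269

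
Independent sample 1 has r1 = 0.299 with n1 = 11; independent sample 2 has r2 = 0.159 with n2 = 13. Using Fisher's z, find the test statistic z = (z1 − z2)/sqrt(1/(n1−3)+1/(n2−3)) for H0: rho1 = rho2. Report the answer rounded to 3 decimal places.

0.312

z1 = atanh(0.299) = 0.308421,  z2 = atanh(0.159) = 0.160361
SE = √(1/(n1−3) + 1/(n2−3)) = √(1/8 + 1/10) = √(0.1250000 + 0.1000000) = √0.2250000 = 0.474342
z = (z1 − z2)/SE = (0.308421 − 0.160361) / 0.474342 = 0.148060 / 0.474342 = 0.312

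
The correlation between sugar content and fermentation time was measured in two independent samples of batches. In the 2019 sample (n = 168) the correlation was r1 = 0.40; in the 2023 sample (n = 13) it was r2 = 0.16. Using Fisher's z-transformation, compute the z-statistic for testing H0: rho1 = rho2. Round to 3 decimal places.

0.805

Fisher z-transforms: z1 = atanh(0.40) = 0.423649, z2 = atanh(0.16) = 0.161387; difference d = 0.262262
Var(d) = 1/165 + 1/10 = 0.0060606 + 0.1000000 = 0.1060606
z = d/√Var(d) = 0.262262 / √0.1060606 = 0.262262 / 0.325669 = 0.805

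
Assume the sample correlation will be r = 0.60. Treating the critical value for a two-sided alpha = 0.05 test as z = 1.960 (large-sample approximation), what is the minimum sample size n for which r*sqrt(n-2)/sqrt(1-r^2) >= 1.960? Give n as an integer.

Need r·√(n−2)/√(1−r²) ≥ 1.960
√(n−2) ≥ 1.960·√(1−0.3600) / 0.60 = 1.960·0.800000 / 0.60 = 2.6133
n−2 ≥ 6.8293  ⇒  n ≥ 8.8293
Smallest integer n = 9

9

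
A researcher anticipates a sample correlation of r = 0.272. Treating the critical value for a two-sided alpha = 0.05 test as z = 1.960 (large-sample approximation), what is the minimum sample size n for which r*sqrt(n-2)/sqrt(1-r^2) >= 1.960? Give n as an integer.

r√(n−2)/√(1−r²) ≥ 1.960  ⇔  n−2 ≥ (1.960)²·(1−r²)/r²
(1−r²)/r² = (1−0.073984)/0.073984 = 12.5164
n ≥ 2 + 3.8416·12.5164 = 2 + 48.0830 = 50.0830
⌈50.0830⌉ = 51

51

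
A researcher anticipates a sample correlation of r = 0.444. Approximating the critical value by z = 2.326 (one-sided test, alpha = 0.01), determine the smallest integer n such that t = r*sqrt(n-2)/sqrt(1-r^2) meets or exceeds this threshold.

25

Need r·√(n−2)/√(1−r²) ≥ 2.326
√(n−2) ≥ 2.326·√(1−0.197136) / 0.444 = 2.326·0.896027 / 0.444 = 4.6941
n−2 ≥ 22.0346  ⇒  n ≥ 24.0346
Smallest integer n = 25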